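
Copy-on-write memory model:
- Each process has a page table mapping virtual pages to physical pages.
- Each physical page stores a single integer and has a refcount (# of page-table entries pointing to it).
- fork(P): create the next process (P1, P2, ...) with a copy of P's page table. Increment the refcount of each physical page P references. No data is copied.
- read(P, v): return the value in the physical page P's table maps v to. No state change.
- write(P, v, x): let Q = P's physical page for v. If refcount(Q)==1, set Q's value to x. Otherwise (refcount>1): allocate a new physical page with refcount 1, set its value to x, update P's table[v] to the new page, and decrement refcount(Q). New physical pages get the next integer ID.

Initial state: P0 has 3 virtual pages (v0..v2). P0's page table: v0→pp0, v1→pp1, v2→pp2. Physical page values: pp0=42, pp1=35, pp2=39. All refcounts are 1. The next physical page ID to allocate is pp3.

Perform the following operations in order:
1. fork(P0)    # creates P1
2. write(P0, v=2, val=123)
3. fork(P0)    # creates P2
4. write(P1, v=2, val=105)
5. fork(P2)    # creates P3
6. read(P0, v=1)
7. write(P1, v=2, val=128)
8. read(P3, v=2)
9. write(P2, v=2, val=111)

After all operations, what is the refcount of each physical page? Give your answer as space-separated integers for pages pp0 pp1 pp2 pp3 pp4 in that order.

Answer: 4 4 1 2 1

Derivation:
Op 1: fork(P0) -> P1. 3 ppages; refcounts: pp0:2 pp1:2 pp2:2
Op 2: write(P0, v2, 123). refcount(pp2)=2>1 -> COPY to pp3. 4 ppages; refcounts: pp0:2 pp1:2 pp2:1 pp3:1
Op 3: fork(P0) -> P2. 4 ppages; refcounts: pp0:3 pp1:3 pp2:1 pp3:2
Op 4: write(P1, v2, 105). refcount(pp2)=1 -> write in place. 4 ppages; refcounts: pp0:3 pp1:3 pp2:1 pp3:2
Op 5: fork(P2) -> P3. 4 ppages; refcounts: pp0:4 pp1:4 pp2:1 pp3:3
Op 6: read(P0, v1) -> 35. No state change.
Op 7: write(P1, v2, 128). refcount(pp2)=1 -> write in place. 4 ppages; refcounts: pp0:4 pp1:4 pp2:1 pp3:3
Op 8: read(P3, v2) -> 123. No state change.
Op 9: write(P2, v2, 111). refcount(pp3)=3>1 -> COPY to pp4. 5 ppages; refcounts: pp0:4 pp1:4 pp2:1 pp3:2 pp4:1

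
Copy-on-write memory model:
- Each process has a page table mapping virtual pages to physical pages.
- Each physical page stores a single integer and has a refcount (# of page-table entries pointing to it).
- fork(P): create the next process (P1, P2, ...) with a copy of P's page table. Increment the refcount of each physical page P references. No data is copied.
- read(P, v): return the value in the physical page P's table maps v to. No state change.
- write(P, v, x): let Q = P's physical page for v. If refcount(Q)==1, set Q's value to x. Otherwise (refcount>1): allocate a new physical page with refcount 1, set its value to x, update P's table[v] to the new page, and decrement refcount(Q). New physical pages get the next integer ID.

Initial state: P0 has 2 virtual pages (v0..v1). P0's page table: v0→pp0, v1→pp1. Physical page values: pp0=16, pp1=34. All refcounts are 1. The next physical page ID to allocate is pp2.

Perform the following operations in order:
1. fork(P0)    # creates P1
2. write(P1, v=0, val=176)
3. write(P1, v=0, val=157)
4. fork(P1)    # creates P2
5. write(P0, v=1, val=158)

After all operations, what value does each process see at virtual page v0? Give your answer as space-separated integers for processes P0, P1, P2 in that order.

Answer: 16 157 157

Derivation:
Op 1: fork(P0) -> P1. 2 ppages; refcounts: pp0:2 pp1:2
Op 2: write(P1, v0, 176). refcount(pp0)=2>1 -> COPY to pp2. 3 ppages; refcounts: pp0:1 pp1:2 pp2:1
Op 3: write(P1, v0, 157). refcount(pp2)=1 -> write in place. 3 ppages; refcounts: pp0:1 pp1:2 pp2:1
Op 4: fork(P1) -> P2. 3 ppages; refcounts: pp0:1 pp1:3 pp2:2
Op 5: write(P0, v1, 158). refcount(pp1)=3>1 -> COPY to pp3. 4 ppages; refcounts: pp0:1 pp1:2 pp2:2 pp3:1
P0: v0 -> pp0 = 16
P1: v0 -> pp2 = 157
P2: v0 -> pp2 = 157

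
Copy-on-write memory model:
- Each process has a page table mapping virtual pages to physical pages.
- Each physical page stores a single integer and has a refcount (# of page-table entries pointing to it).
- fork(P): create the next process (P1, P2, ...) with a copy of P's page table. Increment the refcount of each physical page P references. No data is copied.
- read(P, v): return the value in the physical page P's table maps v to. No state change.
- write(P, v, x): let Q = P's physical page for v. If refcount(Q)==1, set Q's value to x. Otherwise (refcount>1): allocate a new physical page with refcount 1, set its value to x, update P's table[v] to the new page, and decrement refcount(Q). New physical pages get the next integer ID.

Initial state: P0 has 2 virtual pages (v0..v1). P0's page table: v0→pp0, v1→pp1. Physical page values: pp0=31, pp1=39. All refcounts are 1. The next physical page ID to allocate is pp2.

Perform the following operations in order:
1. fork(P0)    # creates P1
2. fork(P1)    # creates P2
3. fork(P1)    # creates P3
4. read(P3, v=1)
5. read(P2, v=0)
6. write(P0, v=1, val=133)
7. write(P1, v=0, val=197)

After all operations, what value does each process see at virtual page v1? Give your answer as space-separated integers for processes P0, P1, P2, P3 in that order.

Answer: 133 39 39 39

Derivation:
Op 1: fork(P0) -> P1. 2 ppages; refcounts: pp0:2 pp1:2
Op 2: fork(P1) -> P2. 2 ppages; refcounts: pp0:3 pp1:3
Op 3: fork(P1) -> P3. 2 ppages; refcounts: pp0:4 pp1:4
Op 4: read(P3, v1) -> 39. No state change.
Op 5: read(P2, v0) -> 31. No state change.
Op 6: write(P0, v1, 133). refcount(pp1)=4>1 -> COPY to pp2. 3 ppages; refcounts: pp0:4 pp1:3 pp2:1
Op 7: write(P1, v0, 197). refcount(pp0)=4>1 -> COPY to pp3. 4 ppages; refcounts: pp0:3 pp1:3 pp2:1 pp3:1
P0: v1 -> pp2 = 133
P1: v1 -> pp1 = 39
P2: v1 -> pp1 = 39
P3: v1 -> pp1 = 39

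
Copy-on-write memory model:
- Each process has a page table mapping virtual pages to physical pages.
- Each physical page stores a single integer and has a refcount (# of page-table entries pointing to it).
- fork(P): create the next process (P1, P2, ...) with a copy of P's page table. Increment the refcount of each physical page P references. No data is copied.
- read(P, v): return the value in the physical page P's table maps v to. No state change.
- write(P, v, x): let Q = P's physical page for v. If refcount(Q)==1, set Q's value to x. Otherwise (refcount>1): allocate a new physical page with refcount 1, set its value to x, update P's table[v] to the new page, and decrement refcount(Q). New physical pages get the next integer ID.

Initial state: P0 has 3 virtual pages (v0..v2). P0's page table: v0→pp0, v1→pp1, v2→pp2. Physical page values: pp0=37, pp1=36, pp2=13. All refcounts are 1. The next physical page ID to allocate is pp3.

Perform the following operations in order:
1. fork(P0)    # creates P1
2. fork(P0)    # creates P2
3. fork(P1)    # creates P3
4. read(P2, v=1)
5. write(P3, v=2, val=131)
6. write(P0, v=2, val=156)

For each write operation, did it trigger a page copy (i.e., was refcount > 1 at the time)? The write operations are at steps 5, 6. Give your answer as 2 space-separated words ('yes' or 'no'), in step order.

Op 1: fork(P0) -> P1. 3 ppages; refcounts: pp0:2 pp1:2 pp2:2
Op 2: fork(P0) -> P2. 3 ppages; refcounts: pp0:3 pp1:3 pp2:3
Op 3: fork(P1) -> P3. 3 ppages; refcounts: pp0:4 pp1:4 pp2:4
Op 4: read(P2, v1) -> 36. No state change.
Op 5: write(P3, v2, 131). refcount(pp2)=4>1 -> COPY to pp3. 4 ppages; refcounts: pp0:4 pp1:4 pp2:3 pp3:1
Op 6: write(P0, v2, 156). refcount(pp2)=3>1 -> COPY to pp4. 5 ppages; refcounts: pp0:4 pp1:4 pp2:2 pp3:1 pp4:1

yes yes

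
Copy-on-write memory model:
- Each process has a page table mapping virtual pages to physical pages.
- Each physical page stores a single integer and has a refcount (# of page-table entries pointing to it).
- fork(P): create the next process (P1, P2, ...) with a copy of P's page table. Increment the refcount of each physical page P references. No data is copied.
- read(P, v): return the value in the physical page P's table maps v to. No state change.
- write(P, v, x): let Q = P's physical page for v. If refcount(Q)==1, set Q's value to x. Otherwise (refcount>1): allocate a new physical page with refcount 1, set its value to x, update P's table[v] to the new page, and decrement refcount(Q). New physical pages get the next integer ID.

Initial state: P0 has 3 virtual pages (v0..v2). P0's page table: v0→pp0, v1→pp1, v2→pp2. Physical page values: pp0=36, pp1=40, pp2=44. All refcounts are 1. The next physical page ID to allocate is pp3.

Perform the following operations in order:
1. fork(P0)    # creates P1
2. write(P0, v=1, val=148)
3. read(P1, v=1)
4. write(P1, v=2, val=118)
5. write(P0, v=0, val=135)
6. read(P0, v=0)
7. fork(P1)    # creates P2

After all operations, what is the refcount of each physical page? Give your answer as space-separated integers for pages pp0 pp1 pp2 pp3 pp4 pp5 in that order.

Op 1: fork(P0) -> P1. 3 ppages; refcounts: pp0:2 pp1:2 pp2:2
Op 2: write(P0, v1, 148). refcount(pp1)=2>1 -> COPY to pp3. 4 ppages; refcounts: pp0:2 pp1:1 pp2:2 pp3:1
Op 3: read(P1, v1) -> 40. No state change.
Op 4: write(P1, v2, 118). refcount(pp2)=2>1 -> COPY to pp4. 5 ppages; refcounts: pp0:2 pp1:1 pp2:1 pp3:1 pp4:1
Op 5: write(P0, v0, 135). refcount(pp0)=2>1 -> COPY to pp5. 6 ppages; refcounts: pp0:1 pp1:1 pp2:1 pp3:1 pp4:1 pp5:1
Op 6: read(P0, v0) -> 135. No state change.
Op 7: fork(P1) -> P2. 6 ppages; refcounts: pp0:2 pp1:2 pp2:1 pp3:1 pp4:2 pp5:1

Answer: 2 2 1 1 2 1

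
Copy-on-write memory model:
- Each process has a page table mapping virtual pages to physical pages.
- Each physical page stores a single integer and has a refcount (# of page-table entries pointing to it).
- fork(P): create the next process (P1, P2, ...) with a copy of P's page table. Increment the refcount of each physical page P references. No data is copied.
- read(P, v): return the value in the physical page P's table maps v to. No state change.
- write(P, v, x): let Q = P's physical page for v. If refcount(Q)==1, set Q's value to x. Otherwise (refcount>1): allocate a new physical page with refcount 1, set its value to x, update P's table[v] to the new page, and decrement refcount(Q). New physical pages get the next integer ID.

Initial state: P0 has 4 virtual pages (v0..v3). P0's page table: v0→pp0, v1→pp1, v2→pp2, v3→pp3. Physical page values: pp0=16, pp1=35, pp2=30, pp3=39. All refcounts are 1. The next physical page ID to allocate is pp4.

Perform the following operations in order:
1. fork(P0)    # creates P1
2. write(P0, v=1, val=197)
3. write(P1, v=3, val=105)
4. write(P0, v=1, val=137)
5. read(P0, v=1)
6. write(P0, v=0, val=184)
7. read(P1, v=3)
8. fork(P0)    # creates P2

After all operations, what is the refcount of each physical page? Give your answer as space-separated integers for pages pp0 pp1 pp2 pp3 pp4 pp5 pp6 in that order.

Op 1: fork(P0) -> P1. 4 ppages; refcounts: pp0:2 pp1:2 pp2:2 pp3:2
Op 2: write(P0, v1, 197). refcount(pp1)=2>1 -> COPY to pp4. 5 ppages; refcounts: pp0:2 pp1:1 pp2:2 pp3:2 pp4:1
Op 3: write(P1, v3, 105). refcount(pp3)=2>1 -> COPY to pp5. 6 ppages; refcounts: pp0:2 pp1:1 pp2:2 pp3:1 pp4:1 pp5:1
Op 4: write(P0, v1, 137). refcount(pp4)=1 -> write in place. 6 ppages; refcounts: pp0:2 pp1:1 pp2:2 pp3:1 pp4:1 pp5:1
Op 5: read(P0, v1) -> 137. No state change.
Op 6: write(P0, v0, 184). refcount(pp0)=2>1 -> COPY to pp6. 7 ppages; refcounts: pp0:1 pp1:1 pp2:2 pp3:1 pp4:1 pp5:1 pp6:1
Op 7: read(P1, v3) -> 105. No state change.
Op 8: fork(P0) -> P2. 7 ppages; refcounts: pp0:1 pp1:1 pp2:3 pp3:2 pp4:2 pp5:1 pp6:2

Answer: 1 1 3 2 2 1 2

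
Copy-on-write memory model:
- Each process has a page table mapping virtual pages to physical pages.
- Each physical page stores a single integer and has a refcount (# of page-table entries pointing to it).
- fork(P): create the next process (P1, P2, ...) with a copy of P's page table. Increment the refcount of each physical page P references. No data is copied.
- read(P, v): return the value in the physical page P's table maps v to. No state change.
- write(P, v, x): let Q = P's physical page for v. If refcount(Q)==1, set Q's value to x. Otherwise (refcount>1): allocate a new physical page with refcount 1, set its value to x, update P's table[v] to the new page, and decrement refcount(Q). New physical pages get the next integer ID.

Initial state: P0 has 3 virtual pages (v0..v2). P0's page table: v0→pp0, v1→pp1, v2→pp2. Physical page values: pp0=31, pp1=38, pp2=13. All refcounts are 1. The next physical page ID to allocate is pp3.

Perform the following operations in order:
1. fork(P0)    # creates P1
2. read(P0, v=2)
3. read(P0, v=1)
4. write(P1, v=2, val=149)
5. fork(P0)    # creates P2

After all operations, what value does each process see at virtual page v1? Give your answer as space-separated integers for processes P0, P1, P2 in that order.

Answer: 38 38 38

Derivation:
Op 1: fork(P0) -> P1. 3 ppages; refcounts: pp0:2 pp1:2 pp2:2
Op 2: read(P0, v2) -> 13. No state change.
Op 3: read(P0, v1) -> 38. No state change.
Op 4: write(P1, v2, 149). refcount(pp2)=2>1 -> COPY to pp3. 4 ppages; refcounts: pp0:2 pp1:2 pp2:1 pp3:1
Op 5: fork(P0) -> P2. 4 ppages; refcounts: pp0:3 pp1:3 pp2:2 pp3:1
P0: v1 -> pp1 = 38
P1: v1 -> pp1 = 38
P2: v1 -> pp1 = 38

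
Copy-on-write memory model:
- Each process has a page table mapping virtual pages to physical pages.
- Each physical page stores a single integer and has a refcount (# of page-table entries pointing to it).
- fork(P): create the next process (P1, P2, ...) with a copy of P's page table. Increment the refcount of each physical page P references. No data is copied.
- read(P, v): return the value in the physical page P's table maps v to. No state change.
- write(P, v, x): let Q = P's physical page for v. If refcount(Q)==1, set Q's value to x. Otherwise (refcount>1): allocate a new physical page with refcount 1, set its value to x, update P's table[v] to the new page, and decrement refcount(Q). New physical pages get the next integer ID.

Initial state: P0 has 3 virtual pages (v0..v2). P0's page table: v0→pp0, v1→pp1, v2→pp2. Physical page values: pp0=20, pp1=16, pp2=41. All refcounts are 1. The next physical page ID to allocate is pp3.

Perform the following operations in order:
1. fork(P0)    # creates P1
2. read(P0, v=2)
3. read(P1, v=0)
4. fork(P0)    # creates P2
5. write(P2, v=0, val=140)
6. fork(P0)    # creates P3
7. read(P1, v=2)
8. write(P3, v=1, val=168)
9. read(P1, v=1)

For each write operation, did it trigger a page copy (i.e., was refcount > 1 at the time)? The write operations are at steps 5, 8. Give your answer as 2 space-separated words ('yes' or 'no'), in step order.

Op 1: fork(P0) -> P1. 3 ppages; refcounts: pp0:2 pp1:2 pp2:2
Op 2: read(P0, v2) -> 41. No state change.
Op 3: read(P1, v0) -> 20. No state change.
Op 4: fork(P0) -> P2. 3 ppages; refcounts: pp0:3 pp1:3 pp2:3
Op 5: write(P2, v0, 140). refcount(pp0)=3>1 -> COPY to pp3. 4 ppages; refcounts: pp0:2 pp1:3 pp2:3 pp3:1
Op 6: fork(P0) -> P3. 4 ppages; refcounts: pp0:3 pp1:4 pp2:4 pp3:1
Op 7: read(P1, v2) -> 41. No state change.
Op 8: write(P3, v1, 168). refcount(pp1)=4>1 -> COPY to pp4. 5 ppages; refcounts: pp0:3 pp1:3 pp2:4 pp3:1 pp4:1
Op 9: read(P1, v1) -> 16. No state change.

yes yes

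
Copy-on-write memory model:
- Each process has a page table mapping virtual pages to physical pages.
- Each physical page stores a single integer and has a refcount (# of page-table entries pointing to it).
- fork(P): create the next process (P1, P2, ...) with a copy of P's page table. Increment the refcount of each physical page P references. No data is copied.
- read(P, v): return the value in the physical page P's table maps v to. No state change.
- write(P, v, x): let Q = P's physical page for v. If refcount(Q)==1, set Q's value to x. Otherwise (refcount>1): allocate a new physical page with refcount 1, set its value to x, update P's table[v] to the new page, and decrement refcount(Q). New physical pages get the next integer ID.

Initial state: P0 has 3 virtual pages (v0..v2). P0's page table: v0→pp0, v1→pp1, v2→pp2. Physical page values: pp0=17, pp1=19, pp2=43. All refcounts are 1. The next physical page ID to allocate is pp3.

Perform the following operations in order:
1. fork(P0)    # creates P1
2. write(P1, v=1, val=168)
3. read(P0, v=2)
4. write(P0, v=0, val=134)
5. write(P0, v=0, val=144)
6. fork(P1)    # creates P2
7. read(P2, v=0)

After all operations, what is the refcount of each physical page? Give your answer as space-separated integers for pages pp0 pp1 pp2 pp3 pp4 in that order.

Answer: 2 1 3 2 1

Derivation:
Op 1: fork(P0) -> P1. 3 ppages; refcounts: pp0:2 pp1:2 pp2:2
Op 2: write(P1, v1, 168). refcount(pp1)=2>1 -> COPY to pp3. 4 ppages; refcounts: pp0:2 pp1:1 pp2:2 pp3:1
Op 3: read(P0, v2) -> 43. No state change.
Op 4: write(P0, v0, 134). refcount(pp0)=2>1 -> COPY to pp4. 5 ppages; refcounts: pp0:1 pp1:1 pp2:2 pp3:1 pp4:1
Op 5: write(P0, v0, 144). refcount(pp4)=1 -> write in place. 5 ppages; refcounts: pp0:1 pp1:1 pp2:2 pp3:1 pp4:1
Op 6: fork(P1) -> P2. 5 ppages; refcounts: pp0:2 pp1:1 pp2:3 pp3:2 pp4:1
Op 7: read(P2, v0) -> 17. No state change.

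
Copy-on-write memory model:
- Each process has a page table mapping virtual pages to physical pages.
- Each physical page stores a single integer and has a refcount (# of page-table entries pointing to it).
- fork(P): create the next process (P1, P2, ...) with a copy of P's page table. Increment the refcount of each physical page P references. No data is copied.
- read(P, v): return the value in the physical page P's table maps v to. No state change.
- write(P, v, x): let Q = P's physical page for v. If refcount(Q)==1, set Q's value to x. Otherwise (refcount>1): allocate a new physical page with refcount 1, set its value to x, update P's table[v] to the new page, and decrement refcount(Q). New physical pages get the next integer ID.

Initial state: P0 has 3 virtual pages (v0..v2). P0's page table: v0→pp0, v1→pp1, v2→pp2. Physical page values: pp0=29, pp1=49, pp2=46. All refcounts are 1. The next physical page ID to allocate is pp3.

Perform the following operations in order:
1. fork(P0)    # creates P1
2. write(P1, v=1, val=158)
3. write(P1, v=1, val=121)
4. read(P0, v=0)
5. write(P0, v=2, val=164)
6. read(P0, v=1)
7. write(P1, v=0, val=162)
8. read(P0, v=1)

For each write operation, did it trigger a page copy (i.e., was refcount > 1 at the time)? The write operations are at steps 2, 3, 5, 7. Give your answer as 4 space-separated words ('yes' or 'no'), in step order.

Op 1: fork(P0) -> P1. 3 ppages; refcounts: pp0:2 pp1:2 pp2:2
Op 2: write(P1, v1, 158). refcount(pp1)=2>1 -> COPY to pp3. 4 ppages; refcounts: pp0:2 pp1:1 pp2:2 pp3:1
Op 3: write(P1, v1, 121). refcount(pp3)=1 -> write in place. 4 ppages; refcounts: pp0:2 pp1:1 pp2:2 pp3:1
Op 4: read(P0, v0) -> 29. No state change.
Op 5: write(P0, v2, 164). refcount(pp2)=2>1 -> COPY to pp4. 5 ppages; refcounts: pp0:2 pp1:1 pp2:1 pp3:1 pp4:1
Op 6: read(P0, v1) -> 49. No state change.
Op 7: write(P1, v0, 162). refcount(pp0)=2>1 -> COPY to pp5. 6 ppages; refcounts: pp0:1 pp1:1 pp2:1 pp3:1 pp4:1 pp5:1
Op 8: read(P0, v1) -> 49. No state change.

yes no yes yes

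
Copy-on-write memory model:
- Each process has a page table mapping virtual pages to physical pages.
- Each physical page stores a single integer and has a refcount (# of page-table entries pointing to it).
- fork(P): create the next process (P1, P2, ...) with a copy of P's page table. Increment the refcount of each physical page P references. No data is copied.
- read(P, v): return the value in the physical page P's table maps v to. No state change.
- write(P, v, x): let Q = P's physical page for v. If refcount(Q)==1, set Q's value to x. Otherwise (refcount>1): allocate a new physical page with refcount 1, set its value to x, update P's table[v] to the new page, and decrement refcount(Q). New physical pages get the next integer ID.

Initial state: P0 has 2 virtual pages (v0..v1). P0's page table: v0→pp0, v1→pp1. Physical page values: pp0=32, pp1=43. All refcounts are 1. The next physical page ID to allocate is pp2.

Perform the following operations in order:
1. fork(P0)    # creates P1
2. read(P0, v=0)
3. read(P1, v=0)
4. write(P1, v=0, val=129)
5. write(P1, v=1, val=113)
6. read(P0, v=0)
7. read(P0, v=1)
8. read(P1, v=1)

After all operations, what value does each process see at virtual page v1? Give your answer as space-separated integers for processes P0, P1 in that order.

Answer: 43 113

Derivation:
Op 1: fork(P0) -> P1. 2 ppages; refcounts: pp0:2 pp1:2
Op 2: read(P0, v0) -> 32. No state change.
Op 3: read(P1, v0) -> 32. No state change.
Op 4: write(P1, v0, 129). refcount(pp0)=2>1 -> COPY to pp2. 3 ppages; refcounts: pp0:1 pp1:2 pp2:1
Op 5: write(P1, v1, 113). refcount(pp1)=2>1 -> COPY to pp3. 4 ppages; refcounts: pp0:1 pp1:1 pp2:1 pp3:1
Op 6: read(P0, v0) -> 32. No state change.
Op 7: read(P0, v1) -> 43. No state change.
Op 8: read(P1, v1) -> 113. No state change.
P0: v1 -> pp1 = 43
P1: v1 -> pp3 = 113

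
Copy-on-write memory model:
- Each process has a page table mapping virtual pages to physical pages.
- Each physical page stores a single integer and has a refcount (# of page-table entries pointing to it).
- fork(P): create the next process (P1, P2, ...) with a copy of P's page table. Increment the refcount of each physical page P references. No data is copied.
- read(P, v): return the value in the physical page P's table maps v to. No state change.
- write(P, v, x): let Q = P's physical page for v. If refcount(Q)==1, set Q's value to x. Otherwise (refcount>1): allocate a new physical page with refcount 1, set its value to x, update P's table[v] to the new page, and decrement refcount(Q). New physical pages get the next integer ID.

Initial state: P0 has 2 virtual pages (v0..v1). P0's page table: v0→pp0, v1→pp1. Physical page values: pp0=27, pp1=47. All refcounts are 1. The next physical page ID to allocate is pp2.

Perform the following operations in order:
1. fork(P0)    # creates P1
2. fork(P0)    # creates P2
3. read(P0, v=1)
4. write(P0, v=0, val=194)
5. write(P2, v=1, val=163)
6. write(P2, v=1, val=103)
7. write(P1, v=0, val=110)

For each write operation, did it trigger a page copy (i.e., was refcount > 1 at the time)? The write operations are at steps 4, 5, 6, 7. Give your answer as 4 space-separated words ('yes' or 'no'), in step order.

Op 1: fork(P0) -> P1. 2 ppages; refcounts: pp0:2 pp1:2
Op 2: fork(P0) -> P2. 2 ppages; refcounts: pp0:3 pp1:3
Op 3: read(P0, v1) -> 47. No state change.
Op 4: write(P0, v0, 194). refcount(pp0)=3>1 -> COPY to pp2. 3 ppages; refcounts: pp0:2 pp1:3 pp2:1
Op 5: write(P2, v1, 163). refcount(pp1)=3>1 -> COPY to pp3. 4 ppages; refcounts: pp0:2 pp1:2 pp2:1 pp3:1
Op 6: write(P2, v1, 103). refcount(pp3)=1 -> write in place. 4 ppages; refcounts: pp0:2 pp1:2 pp2:1 pp3:1
Op 7: write(P1, v0, 110). refcount(pp0)=2>1 -> COPY to pp4. 5 ppages; refcounts: pp0:1 pp1:2 pp2:1 pp3:1 pp4:1

yes yes no yes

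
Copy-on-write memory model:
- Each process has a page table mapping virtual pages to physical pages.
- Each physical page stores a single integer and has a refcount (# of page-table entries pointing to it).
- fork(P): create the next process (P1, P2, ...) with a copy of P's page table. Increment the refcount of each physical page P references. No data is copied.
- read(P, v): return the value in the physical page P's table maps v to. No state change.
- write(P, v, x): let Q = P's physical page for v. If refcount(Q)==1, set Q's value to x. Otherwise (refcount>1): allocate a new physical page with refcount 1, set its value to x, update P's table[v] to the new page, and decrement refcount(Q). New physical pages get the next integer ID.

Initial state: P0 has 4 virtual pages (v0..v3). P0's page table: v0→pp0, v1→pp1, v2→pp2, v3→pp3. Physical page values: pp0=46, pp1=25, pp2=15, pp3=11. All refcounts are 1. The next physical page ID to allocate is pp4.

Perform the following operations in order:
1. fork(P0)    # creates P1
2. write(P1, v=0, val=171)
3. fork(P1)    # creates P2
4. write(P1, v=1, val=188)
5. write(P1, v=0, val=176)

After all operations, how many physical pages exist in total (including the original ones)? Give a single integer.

Op 1: fork(P0) -> P1. 4 ppages; refcounts: pp0:2 pp1:2 pp2:2 pp3:2
Op 2: write(P1, v0, 171). refcount(pp0)=2>1 -> COPY to pp4. 5 ppages; refcounts: pp0:1 pp1:2 pp2:2 pp3:2 pp4:1
Op 3: fork(P1) -> P2. 5 ppages; refcounts: pp0:1 pp1:3 pp2:3 pp3:3 pp4:2
Op 4: write(P1, v1, 188). refcount(pp1)=3>1 -> COPY to pp5. 6 ppages; refcounts: pp0:1 pp1:2 pp2:3 pp3:3 pp4:2 pp5:1
Op 5: write(P1, v0, 176). refcount(pp4)=2>1 -> COPY to pp6. 7 ppages; refcounts: pp0:1 pp1:2 pp2:3 pp3:3 pp4:1 pp5:1 pp6:1

Answer: 7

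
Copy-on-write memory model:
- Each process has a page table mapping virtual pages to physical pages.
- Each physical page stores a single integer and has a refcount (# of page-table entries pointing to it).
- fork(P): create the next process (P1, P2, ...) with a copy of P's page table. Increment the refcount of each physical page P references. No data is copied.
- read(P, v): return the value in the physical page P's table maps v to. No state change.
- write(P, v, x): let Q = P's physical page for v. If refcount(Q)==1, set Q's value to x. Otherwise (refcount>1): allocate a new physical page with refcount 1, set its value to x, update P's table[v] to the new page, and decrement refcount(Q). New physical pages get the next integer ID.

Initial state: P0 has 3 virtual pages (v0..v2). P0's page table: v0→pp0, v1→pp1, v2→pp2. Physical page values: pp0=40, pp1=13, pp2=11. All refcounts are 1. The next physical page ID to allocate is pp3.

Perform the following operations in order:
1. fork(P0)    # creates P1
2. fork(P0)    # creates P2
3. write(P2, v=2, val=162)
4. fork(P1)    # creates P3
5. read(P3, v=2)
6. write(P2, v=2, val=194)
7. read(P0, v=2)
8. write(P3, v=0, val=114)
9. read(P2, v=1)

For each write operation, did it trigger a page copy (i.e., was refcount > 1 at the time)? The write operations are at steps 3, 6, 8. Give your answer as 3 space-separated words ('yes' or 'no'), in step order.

Op 1: fork(P0) -> P1. 3 ppages; refcounts: pp0:2 pp1:2 pp2:2
Op 2: fork(P0) -> P2. 3 ppages; refcounts: pp0:3 pp1:3 pp2:3
Op 3: write(P2, v2, 162). refcount(pp2)=3>1 -> COPY to pp3. 4 ppages; refcounts: pp0:3 pp1:3 pp2:2 pp3:1
Op 4: fork(P1) -> P3. 4 ppages; refcounts: pp0:4 pp1:4 pp2:3 pp3:1
Op 5: read(P3, v2) -> 11. No state change.
Op 6: write(P2, v2, 194). refcount(pp3)=1 -> write in place. 4 ppages; refcounts: pp0:4 pp1:4 pp2:3 pp3:1
Op 7: read(P0, v2) -> 11. No state change.
Op 8: write(P3, v0, 114). refcount(pp0)=4>1 -> COPY to pp4. 5 ppages; refcounts: pp0:3 pp1:4 pp2:3 pp3:1 pp4:1
Op 9: read(P2, v1) -> 13. No state change.

yes no yes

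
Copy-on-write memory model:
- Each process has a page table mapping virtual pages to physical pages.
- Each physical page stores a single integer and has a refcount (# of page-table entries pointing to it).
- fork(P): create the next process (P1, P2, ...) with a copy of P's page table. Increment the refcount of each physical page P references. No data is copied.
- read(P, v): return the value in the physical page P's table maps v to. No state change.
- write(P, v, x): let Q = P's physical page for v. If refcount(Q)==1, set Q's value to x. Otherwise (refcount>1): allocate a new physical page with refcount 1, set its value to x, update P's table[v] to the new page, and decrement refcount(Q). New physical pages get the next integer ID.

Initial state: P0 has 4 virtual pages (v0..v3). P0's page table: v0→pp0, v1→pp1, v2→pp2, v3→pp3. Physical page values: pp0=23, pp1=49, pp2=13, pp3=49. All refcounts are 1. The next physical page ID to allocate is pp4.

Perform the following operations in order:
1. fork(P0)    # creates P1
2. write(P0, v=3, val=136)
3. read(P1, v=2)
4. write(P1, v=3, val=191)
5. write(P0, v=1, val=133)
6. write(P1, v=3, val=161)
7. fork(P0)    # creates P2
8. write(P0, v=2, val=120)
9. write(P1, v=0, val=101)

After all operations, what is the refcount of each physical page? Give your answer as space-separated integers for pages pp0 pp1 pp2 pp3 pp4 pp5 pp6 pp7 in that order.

Op 1: fork(P0) -> P1. 4 ppages; refcounts: pp0:2 pp1:2 pp2:2 pp3:2
Op 2: write(P0, v3, 136). refcount(pp3)=2>1 -> COPY to pp4. 5 ppages; refcounts: pp0:2 pp1:2 pp2:2 pp3:1 pp4:1
Op 3: read(P1, v2) -> 13. No state change.
Op 4: write(P1, v3, 191). refcount(pp3)=1 -> write in place. 5 ppages; refcounts: pp0:2 pp1:2 pp2:2 pp3:1 pp4:1
Op 5: write(P0, v1, 133). refcount(pp1)=2>1 -> COPY to pp5. 6 ppages; refcounts: pp0:2 pp1:1 pp2:2 pp3:1 pp4:1 pp5:1
Op 6: write(P1, v3, 161). refcount(pp3)=1 -> write in place. 6 ppages; refcounts: pp0:2 pp1:1 pp2:2 pp3:1 pp4:1 pp5:1
Op 7: fork(P0) -> P2. 6 ppages; refcounts: pp0:3 pp1:1 pp2:3 pp3:1 pp4:2 pp5:2
Op 8: write(P0, v2, 120). refcount(pp2)=3>1 -> COPY to pp6. 7 ppages; refcounts: pp0:3 pp1:1 pp2:2 pp3:1 pp4:2 pp5:2 pp6:1
Op 9: write(P1, v0, 101). refcount(pp0)=3>1 -> COPY to pp7. 8 ppages; refcounts: pp0:2 pp1:1 pp2:2 pp3:1 pp4:2 pp5:2 pp6:1 pp7:1

Answer: 2 1 2 1 2 2 1 1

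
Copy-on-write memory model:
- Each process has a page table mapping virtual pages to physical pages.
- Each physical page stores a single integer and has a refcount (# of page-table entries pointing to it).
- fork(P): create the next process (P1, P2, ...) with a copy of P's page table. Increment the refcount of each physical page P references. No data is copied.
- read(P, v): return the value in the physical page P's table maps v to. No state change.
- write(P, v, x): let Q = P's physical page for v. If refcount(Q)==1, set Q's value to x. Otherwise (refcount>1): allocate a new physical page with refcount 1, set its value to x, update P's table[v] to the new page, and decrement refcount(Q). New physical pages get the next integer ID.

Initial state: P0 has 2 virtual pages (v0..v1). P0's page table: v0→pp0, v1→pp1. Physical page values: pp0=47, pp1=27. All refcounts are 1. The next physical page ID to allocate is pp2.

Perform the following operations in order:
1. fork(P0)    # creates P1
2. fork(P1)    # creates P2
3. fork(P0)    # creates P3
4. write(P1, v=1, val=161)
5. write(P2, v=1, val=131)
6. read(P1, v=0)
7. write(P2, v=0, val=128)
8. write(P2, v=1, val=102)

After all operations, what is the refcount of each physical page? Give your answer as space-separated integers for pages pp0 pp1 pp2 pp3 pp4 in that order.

Op 1: fork(P0) -> P1. 2 ppages; refcounts: pp0:2 pp1:2
Op 2: fork(P1) -> P2. 2 ppages; refcounts: pp0:3 pp1:3
Op 3: fork(P0) -> P3. 2 ppages; refcounts: pp0:4 pp1:4
Op 4: write(P1, v1, 161). refcount(pp1)=4>1 -> COPY to pp2. 3 ppages; refcounts: pp0:4 pp1:3 pp2:1
Op 5: write(P2, v1, 131). refcount(pp1)=3>1 -> COPY to pp3. 4 ppages; refcounts: pp0:4 pp1:2 pp2:1 pp3:1
Op 6: read(P1, v0) -> 47. No state change.
Op 7: write(P2, v0, 128). refcount(pp0)=4>1 -> COPY to pp4. 5 ppages; refcounts: pp0:3 pp1:2 pp2:1 pp3:1 pp4:1
Op 8: write(P2, v1, 102). refcount(pp3)=1 -> write in place. 5 ppages; refcounts: pp0:3 pp1:2 pp2:1 pp3:1 pp4:1

Answer: 3 2 1 1 1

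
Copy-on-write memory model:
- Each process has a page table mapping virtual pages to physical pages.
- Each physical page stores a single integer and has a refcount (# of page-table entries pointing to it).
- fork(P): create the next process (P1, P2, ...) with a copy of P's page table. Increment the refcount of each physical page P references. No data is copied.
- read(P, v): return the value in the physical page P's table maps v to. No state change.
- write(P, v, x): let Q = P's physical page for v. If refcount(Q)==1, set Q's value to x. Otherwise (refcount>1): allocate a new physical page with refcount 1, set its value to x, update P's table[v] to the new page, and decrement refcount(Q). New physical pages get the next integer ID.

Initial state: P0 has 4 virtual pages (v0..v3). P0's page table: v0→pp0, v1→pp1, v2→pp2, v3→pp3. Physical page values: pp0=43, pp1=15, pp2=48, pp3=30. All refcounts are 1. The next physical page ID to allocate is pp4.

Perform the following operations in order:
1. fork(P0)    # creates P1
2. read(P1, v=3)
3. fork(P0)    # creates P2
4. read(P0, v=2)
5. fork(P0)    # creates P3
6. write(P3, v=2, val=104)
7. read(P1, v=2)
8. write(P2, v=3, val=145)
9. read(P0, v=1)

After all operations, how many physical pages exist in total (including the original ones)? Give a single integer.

Op 1: fork(P0) -> P1. 4 ppages; refcounts: pp0:2 pp1:2 pp2:2 pp3:2
Op 2: read(P1, v3) -> 30. No state change.
Op 3: fork(P0) -> P2. 4 ppages; refcounts: pp0:3 pp1:3 pp2:3 pp3:3
Op 4: read(P0, v2) -> 48. No state change.
Op 5: fork(P0) -> P3. 4 ppages; refcounts: pp0:4 pp1:4 pp2:4 pp3:4
Op 6: write(P3, v2, 104). refcount(pp2)=4>1 -> COPY to pp4. 5 ppages; refcounts: pp0:4 pp1:4 pp2:3 pp3:4 pp4:1
Op 7: read(P1, v2) -> 48. No state change.
Op 8: write(P2, v3, 145). refcount(pp3)=4>1 -> COPY to pp5. 6 ppages; refcounts: pp0:4 pp1:4 pp2:3 pp3:3 pp4:1 pp5:1
Op 9: read(P0, v1) -> 15. No state change.

Answer: 6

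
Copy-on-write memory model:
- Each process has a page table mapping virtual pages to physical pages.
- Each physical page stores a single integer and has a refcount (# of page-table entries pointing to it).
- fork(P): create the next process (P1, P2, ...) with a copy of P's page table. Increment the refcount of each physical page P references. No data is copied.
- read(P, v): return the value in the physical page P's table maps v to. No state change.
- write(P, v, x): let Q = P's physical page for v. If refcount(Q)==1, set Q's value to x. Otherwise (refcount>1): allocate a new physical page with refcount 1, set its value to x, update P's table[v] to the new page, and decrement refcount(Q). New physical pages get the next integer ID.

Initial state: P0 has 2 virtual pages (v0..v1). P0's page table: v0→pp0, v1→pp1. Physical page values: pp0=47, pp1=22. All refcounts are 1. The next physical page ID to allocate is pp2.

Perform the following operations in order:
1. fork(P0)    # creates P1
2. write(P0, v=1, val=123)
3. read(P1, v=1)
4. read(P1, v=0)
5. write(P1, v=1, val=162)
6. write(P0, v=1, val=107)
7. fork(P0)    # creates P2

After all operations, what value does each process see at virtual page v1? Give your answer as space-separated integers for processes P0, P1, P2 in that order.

Answer: 107 162 107

Derivation:
Op 1: fork(P0) -> P1. 2 ppages; refcounts: pp0:2 pp1:2
Op 2: write(P0, v1, 123). refcount(pp1)=2>1 -> COPY to pp2. 3 ppages; refcounts: pp0:2 pp1:1 pp2:1
Op 3: read(P1, v1) -> 22. No state change.
Op 4: read(P1, v0) -> 47. No state change.
Op 5: write(P1, v1, 162). refcount(pp1)=1 -> write in place. 3 ppages; refcounts: pp0:2 pp1:1 pp2:1
Op 6: write(P0, v1, 107). refcount(pp2)=1 -> write in place. 3 ppages; refcounts: pp0:2 pp1:1 pp2:1
Op 7: fork(P0) -> P2. 3 ppages; refcounts: pp0:3 pp1:1 pp2:2
P0: v1 -> pp2 = 107
P1: v1 -> pp1 = 162
P2: v1 -> pp2 = 107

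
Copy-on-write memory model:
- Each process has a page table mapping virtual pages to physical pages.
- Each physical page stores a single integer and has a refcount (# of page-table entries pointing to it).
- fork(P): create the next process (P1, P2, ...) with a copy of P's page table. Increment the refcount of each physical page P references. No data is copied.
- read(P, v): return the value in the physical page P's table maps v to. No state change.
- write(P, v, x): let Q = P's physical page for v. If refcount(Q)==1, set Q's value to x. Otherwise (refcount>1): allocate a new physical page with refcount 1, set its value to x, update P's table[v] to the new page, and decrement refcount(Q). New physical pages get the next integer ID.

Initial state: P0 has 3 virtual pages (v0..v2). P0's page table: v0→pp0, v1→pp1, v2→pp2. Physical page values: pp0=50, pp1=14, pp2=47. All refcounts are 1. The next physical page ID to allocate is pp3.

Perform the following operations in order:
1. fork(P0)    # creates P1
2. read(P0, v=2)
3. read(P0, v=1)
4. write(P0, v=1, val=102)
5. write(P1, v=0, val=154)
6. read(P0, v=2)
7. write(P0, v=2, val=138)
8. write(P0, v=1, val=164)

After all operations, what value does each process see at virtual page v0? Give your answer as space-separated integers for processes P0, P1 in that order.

Answer: 50 154

Derivation:
Op 1: fork(P0) -> P1. 3 ppages; refcounts: pp0:2 pp1:2 pp2:2
Op 2: read(P0, v2) -> 47. No state change.
Op 3: read(P0, v1) -> 14. No state change.
Op 4: write(P0, v1, 102). refcount(pp1)=2>1 -> COPY to pp3. 4 ppages; refcounts: pp0:2 pp1:1 pp2:2 pp3:1
Op 5: write(P1, v0, 154). refcount(pp0)=2>1 -> COPY to pp4. 5 ppages; refcounts: pp0:1 pp1:1 pp2:2 pp3:1 pp4:1
Op 6: read(P0, v2) -> 47. No state change.
Op 7: write(P0, v2, 138). refcount(pp2)=2>1 -> COPY to pp5. 6 ppages; refcounts: pp0:1 pp1:1 pp2:1 pp3:1 pp4:1 pp5:1
Op 8: write(P0, v1, 164). refcount(pp3)=1 -> write in place. 6 ppages; refcounts: pp0:1 pp1:1 pp2:1 pp3:1 pp4:1 pp5:1
P0: v0 -> pp0 = 50
P1: v0 -> pp4 = 154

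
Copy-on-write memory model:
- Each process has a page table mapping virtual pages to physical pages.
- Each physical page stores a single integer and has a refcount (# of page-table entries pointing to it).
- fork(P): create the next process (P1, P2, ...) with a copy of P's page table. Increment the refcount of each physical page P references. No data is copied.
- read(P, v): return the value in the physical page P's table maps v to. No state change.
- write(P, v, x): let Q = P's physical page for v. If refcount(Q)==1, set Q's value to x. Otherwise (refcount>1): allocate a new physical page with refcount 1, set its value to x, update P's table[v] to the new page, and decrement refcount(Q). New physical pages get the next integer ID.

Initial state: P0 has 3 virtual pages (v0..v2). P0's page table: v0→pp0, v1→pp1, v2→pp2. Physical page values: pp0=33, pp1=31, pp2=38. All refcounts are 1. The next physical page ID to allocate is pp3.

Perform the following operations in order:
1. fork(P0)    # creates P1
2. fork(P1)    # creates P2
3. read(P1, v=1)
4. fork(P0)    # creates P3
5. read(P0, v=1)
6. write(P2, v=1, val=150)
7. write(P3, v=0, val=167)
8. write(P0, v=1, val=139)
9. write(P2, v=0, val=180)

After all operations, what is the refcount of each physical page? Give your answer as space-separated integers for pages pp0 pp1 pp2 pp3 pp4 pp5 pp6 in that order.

Op 1: fork(P0) -> P1. 3 ppages; refcounts: pp0:2 pp1:2 pp2:2
Op 2: fork(P1) -> P2. 3 ppages; refcounts: pp0:3 pp1:3 pp2:3
Op 3: read(P1, v1) -> 31. No state change.
Op 4: fork(P0) -> P3. 3 ppages; refcounts: pp0:4 pp1:4 pp2:4
Op 5: read(P0, v1) -> 31. No state change.
Op 6: write(P2, v1, 150). refcount(pp1)=4>1 -> COPY to pp3. 4 ppages; refcounts: pp0:4 pp1:3 pp2:4 pp3:1
Op 7: write(P3, v0, 167). refcount(pp0)=4>1 -> COPY to pp4. 5 ppages; refcounts: pp0:3 pp1:3 pp2:4 pp3:1 pp4:1
Op 8: write(P0, v1, 139). refcount(pp1)=3>1 -> COPY to pp5. 6 ppages; refcounts: pp0:3 pp1:2 pp2:4 pp3:1 pp4:1 pp5:1
Op 9: write(P2, v0, 180). refcount(pp0)=3>1 -> COPY to pp6. 7 ppages; refcounts: pp0:2 pp1:2 pp2:4 pp3:1 pp4:1 pp5:1 pp6:1

Answer: 2 2 4 1 1 1 1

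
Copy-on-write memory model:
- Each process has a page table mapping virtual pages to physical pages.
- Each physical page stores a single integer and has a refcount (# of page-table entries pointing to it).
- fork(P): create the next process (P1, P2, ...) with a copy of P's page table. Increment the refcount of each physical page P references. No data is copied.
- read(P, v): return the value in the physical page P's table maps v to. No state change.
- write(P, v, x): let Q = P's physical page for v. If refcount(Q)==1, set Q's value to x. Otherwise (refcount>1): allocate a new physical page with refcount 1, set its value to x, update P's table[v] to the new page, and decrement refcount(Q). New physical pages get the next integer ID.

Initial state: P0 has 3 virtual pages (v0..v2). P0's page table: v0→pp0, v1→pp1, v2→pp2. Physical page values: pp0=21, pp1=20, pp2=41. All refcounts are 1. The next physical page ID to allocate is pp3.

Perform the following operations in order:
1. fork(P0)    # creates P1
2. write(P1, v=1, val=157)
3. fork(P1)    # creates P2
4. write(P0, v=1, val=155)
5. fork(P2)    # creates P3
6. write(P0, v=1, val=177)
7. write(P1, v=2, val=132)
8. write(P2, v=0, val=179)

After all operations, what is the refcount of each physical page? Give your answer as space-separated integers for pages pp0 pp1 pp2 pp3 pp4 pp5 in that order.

Answer: 3 1 3 3 1 1

Derivation:
Op 1: fork(P0) -> P1. 3 ppages; refcounts: pp0:2 pp1:2 pp2:2
Op 2: write(P1, v1, 157). refcount(pp1)=2>1 -> COPY to pp3. 4 ppages; refcounts: pp0:2 pp1:1 pp2:2 pp3:1
Op 3: fork(P1) -> P2. 4 ppages; refcounts: pp0:3 pp1:1 pp2:3 pp3:2
Op 4: write(P0, v1, 155). refcount(pp1)=1 -> write in place. 4 ppages; refcounts: pp0:3 pp1:1 pp2:3 pp3:2
Op 5: fork(P2) -> P3. 4 ppages; refcounts: pp0:4 pp1:1 pp2:4 pp3:3
Op 6: write(P0, v1, 177). refcount(pp1)=1 -> write in place. 4 ppages; refcounts: pp0:4 pp1:1 pp2:4 pp3:3
Op 7: write(P1, v2, 132). refcount(pp2)=4>1 -> COPY to pp4. 5 ppages; refcounts: pp0:4 pp1:1 pp2:3 pp3:3 pp4:1
Op 8: write(P2, v0, 179). refcount(pp0)=4>1 -> COPY to pp5. 6 ppages; refcounts: pp0:3 pp1:1 pp2:3 pp3:3 pp4:1 pp5:1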